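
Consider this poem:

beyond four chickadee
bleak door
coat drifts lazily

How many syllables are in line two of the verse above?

2

Line two: bleak (1), door (1) → 2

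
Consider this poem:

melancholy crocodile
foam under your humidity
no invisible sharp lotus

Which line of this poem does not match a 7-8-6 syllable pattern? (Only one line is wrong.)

Line 3

Line 1: "melancholy crocodile": 4+3 = 7 ✓
Line 2: "foam under your humidity": 1+2+1+4 = 8 ✓
Line 3: "no invisible sharp lotus": 1+4+1+2 = 8 (expected 6)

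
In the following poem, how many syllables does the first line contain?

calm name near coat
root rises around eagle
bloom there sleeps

4

The first line: "calm name near coat": 1+1+1+1 = 4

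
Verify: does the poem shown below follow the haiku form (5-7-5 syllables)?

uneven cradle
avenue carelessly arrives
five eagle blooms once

No

Line 1: uneven (3), cradle (2) → 5 ✓
Line 2: avenue (3), carelessly (3), arrives (2) → 8 (expected 7)
Line 3: five (1), eagle (2), blooms (1), once (1) → 5 ✓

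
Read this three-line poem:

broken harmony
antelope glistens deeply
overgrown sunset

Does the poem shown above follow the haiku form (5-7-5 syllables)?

Line 1: broken (2), harmony (3) → 5 ✓
Line 2: antelope (3), glistens (2), deeply (2) → 7 ✓
Line 3: overgrown (3), sunset (2) → 5 ✓

Yes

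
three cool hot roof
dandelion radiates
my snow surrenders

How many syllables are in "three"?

1

"three" has 1 syllable.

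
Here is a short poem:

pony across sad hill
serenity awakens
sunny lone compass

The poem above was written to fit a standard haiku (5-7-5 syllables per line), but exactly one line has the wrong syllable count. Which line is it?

Line 1: "pony across sad hill": 2+2+1+1 = 6 (expected 5)
Line 2: "serenity awakens": 4+3 = 7 ✓
Line 3: "sunny lone compass": 2+1+2 = 5 ✓

Line 1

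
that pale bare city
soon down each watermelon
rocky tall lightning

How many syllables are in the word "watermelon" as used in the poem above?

4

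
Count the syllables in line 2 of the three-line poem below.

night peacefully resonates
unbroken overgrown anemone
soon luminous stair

10

Line 2: "unbroken overgrown anemone": 3+3+4 = 10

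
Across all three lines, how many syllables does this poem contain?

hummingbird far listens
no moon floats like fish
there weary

14

Line 1: "hummingbird far listens": 3+1+2 = 6
Line 2: "no moon floats like fish": 1+1+1+1+1 = 5
Line 3: "there weary": 1+2 = 3
Total: 6 + 5 + 3 = 14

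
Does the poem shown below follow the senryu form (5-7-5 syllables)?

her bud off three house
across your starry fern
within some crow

No

Line 1: her (1), bud (1), off (1), three (1), house (1) → 5 ✓
Line 2: across (2), your (1), starry (2), fern (1) → 6 (expected 7)
Line 3: within (2), some (1), crow (1) → 4 (expected 5)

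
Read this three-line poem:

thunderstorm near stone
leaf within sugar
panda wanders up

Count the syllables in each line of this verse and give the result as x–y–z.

5–5–5

Line 1: thunderstorm (3), near (1), stone (1) → 5
Line 2: leaf (1), within (2), sugar (2) → 5
Line 3: panda (2), wanders (2), up (1) → 5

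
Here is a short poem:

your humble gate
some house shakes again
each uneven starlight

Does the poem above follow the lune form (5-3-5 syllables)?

Line 1: your(1) + humble(2) + gate(1) = 4 (expected 5)
Line 2: some(1) + house(1) + shakes(1) + again(2) = 5 (expected 3)
Line 3: each(1) + uneven(3) + starlight(2) = 6 (expected 5)

No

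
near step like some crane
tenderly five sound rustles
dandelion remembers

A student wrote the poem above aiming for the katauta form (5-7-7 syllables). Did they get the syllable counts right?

Yes

Line 1: "near step like some crane": 1+1+1+1+1 = 5 ✓
Line 2: "tenderly five sound rustles": 3+1+1+2 = 7 ✓
Line 3: "dandelion remembers": 4+3 = 7 ✓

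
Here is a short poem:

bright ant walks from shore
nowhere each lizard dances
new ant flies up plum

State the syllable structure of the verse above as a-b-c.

Line 1: bright (1), ant (1), walks (1), from (1), shore (1) → 5
Line 2: nowhere (2), each (1), lizard (2), dances (2) → 7
Line 3: new (1), ant (1), flies (1), up (1), plum (1) → 5

5-7-5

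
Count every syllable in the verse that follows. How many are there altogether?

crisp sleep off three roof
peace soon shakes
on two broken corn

Line 1: crisp(1) + sleep(1) + off(1) + three(1) + roof(1) = 5
Line 2: peace(1) + soon(1) + shakes(1) = 3
Line 3: on(1) + two(1) + broken(2) + corn(1) = 5
Total: 5 + 3 + 5 = 13

13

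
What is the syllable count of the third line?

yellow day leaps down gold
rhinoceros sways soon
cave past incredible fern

7

The third line: cave(1) + past(1) + incredible(4) + fern(1) = 7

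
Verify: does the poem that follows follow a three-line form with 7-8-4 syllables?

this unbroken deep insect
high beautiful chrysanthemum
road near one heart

Line 1: "this unbroken deep insect": 1+3+1+2 = 7 ✓
Line 2: "high beautiful chrysanthemum": 1+3+4 = 8 ✓
Line 3: "road near one heart": 1+1+1+1 = 4 ✓

Yes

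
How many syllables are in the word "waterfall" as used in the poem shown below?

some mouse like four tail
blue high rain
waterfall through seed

"waterfall" has 3 syllables.

3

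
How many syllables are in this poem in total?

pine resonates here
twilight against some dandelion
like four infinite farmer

Line 1: pine (1), resonates (3), here (1) → 5
Line 2: twilight (2), against (2), some (1), dandelion (4) → 9
Line 3: like (1), four (1), infinite (3), farmer (2) → 7
Total: 5 + 9 + 7 = 21

21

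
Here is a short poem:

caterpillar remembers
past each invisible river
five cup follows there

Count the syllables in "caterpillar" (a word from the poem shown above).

"caterpillar" has 4 syllables.

4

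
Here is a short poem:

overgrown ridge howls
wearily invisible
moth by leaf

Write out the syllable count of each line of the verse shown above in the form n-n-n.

5-7-3

Line 1: overgrown(3) + ridge(1) + howls(1) = 5
Line 2: wearily(3) + invisible(4) = 7
Line 3: moth(1) + by(1) + leaf(1) = 3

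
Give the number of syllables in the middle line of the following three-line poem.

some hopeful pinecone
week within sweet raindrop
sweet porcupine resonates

6

The middle line: week (1), within (2), sweet (1), raindrop (2) → 6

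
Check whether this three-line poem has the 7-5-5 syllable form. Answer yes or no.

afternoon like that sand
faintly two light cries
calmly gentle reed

Line 1: afternoon(3) + like(1) + that(1) + sand(1) = 6 (expected 7)
Line 2: faintly(2) + two(1) + light(1) + cries(1) = 5 ✓
Line 3: calmly(2) + gentle(2) + reed(1) = 5 ✓

No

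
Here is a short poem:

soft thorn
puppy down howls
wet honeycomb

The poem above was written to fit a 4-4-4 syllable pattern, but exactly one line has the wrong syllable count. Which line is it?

Line 1: soft(1) + thorn(1) = 2 (expected 4)
Line 2: puppy(2) + down(1) + howls(1) = 4 ✓
Line 3: wet(1) + honeycomb(3) = 4 ✓

Line 1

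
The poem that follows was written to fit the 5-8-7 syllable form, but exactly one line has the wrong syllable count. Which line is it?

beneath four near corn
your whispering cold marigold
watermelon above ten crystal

Line 3

Line 1: beneath(2) + four(1) + near(1) + corn(1) = 5 ✓
Line 2: your(1) + whispering(3) + cold(1) + marigold(3) = 8 ✓
Line 3: watermelon(4) + above(2) + ten(1) + crystal(2) = 9 (expected 7)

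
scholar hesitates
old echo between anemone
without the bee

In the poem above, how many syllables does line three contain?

Line three: without (2), the (1), bee (1) → 4

4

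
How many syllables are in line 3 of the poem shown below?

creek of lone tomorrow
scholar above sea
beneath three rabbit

5

Line 3: beneath (2), three (1), rabbit (2) → 5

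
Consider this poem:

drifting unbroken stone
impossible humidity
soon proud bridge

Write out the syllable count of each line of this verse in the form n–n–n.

6–8–3

Line 1: drifting (2), unbroken (3), stone (1) → 6
Line 2: impossible (4), humidity (4) → 8
Line 3: soon (1), proud (1), bridge (1) → 3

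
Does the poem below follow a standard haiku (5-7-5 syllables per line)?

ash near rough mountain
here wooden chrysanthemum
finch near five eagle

Yes

Line 1: ash (1), near (1), rough (1), mountain (2) → 5 ✓
Line 2: here (1), wooden (2), chrysanthemum (4) → 7 ✓
Line 3: finch (1), near (1), five (1), eagle (2) → 5 ✓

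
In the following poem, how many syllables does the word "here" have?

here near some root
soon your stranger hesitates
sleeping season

1

"here" has 1 syllable.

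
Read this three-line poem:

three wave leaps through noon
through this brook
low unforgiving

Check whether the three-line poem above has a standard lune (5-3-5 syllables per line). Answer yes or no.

Line 1: three(1) + wave(1) + leaps(1) + through(1) + noon(1) = 5 ✓
Line 2: through(1) + this(1) + brook(1) = 3 ✓
Line 3: low(1) + unforgiving(4) = 5 ✓

Yes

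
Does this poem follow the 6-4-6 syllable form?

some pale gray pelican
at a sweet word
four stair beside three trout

Yes

Line 1: some(1) + pale(1) + gray(1) + pelican(3) = 6 ✓
Line 2: at(1) + a(1) + sweet(1) + word(1) = 4 ✓
Line 3: four(1) + stair(1) + beside(2) + three(1) + trout(1) = 6 ✓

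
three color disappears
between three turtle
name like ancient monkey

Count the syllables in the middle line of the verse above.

5

The middle line: between(2) + three(1) + turtle(2) = 5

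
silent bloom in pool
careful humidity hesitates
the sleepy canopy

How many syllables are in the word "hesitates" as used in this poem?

3

"hesitates" has 3 syllables.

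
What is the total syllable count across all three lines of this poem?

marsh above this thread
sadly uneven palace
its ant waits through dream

17

Line 1: marsh(1) + above(2) + this(1) + thread(1) = 5
Line 2: sadly(2) + uneven(3) + palace(2) = 7
Line 3: its(1) + ant(1) + waits(1) + through(1) + dream(1) = 5
Total: 5 + 7 + 5 = 17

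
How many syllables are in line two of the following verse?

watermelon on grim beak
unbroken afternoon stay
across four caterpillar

Line two: "unbroken afternoon stay": 3+3+1 = 7

7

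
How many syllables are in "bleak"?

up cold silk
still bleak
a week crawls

1

"bleak" has 1 syllable.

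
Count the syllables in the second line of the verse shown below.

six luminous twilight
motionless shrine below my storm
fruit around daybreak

The second line: "motionless shrine below my storm": 3+1+2+1+1 = 8

8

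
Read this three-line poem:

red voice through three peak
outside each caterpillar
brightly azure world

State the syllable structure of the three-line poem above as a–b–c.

Line 1: red(1) + voice(1) + through(1) + three(1) + peak(1) = 5
Line 2: outside(2) + each(1) + caterpillar(4) = 7
Line 3: brightly(2) + azure(2) + world(1) = 5

5–7–5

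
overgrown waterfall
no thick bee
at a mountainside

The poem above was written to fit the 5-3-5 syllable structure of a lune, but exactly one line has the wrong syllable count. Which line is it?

Line 1: overgrown (3), waterfall (3) → 6 (expected 5)
Line 2: no (1), thick (1), bee (1) → 3 ✓
Line 3: at (1), a (1), mountainside (3) → 5 ✓

The first line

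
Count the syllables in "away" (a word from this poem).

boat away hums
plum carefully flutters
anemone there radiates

2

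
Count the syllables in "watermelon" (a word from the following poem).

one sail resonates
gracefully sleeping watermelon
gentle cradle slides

4

"watermelon" has 4 syllables.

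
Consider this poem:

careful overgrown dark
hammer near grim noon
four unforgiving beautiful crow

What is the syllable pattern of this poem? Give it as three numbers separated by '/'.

Line 1: careful (2), overgrown (3), dark (1) → 6
Line 2: hammer (2), near (1), grim (1), noon (1) → 5
Line 3: four (1), unforgiving (4), beautiful (3), crow (1) → 9

6/5/9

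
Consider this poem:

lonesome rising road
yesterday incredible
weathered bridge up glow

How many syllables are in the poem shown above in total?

17

Line 1: "lonesome rising road": 2+2+1 = 5
Line 2: "yesterday incredible": 3+4 = 7
Line 3: "weathered bridge up glow": 2+1+1+1 = 5
Total: 5 + 7 + 5 = 17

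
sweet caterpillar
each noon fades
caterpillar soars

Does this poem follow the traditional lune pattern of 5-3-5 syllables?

Line 1: "sweet caterpillar": 1+4 = 5 ✓
Line 2: "each noon fades": 1+1+1 = 3 ✓
Line 3: "caterpillar soars": 4+1 = 5 ✓

Yes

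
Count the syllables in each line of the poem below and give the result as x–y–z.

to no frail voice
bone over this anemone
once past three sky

4–8–4

Line 1: to (1), no (1), frail (1), voice (1) → 4
Line 2: bone (1), over (2), this (1), anemone (4) → 8
Line 3: once (1), past (1), three (1), sky (1) → 4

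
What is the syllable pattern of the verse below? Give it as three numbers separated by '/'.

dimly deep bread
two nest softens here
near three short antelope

4/5/6

Line 1: dimly (2), deep (1), bread (1) → 4
Line 2: two (1), nest (1), softens (2), here (1) → 5
Line 3: near (1), three (1), short (1), antelope (3) → 6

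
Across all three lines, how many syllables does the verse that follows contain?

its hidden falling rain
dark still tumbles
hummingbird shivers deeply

Line 1: "its hidden falling rain": 1+2+2+1 = 6
Line 2: "dark still tumbles": 1+1+2 = 4
Line 3: "hummingbird shivers deeply": 3+2+2 = 7
Total: 6 + 4 + 7 = 17

17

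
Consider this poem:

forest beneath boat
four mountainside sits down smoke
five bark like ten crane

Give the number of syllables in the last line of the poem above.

The last line: five(1) + bark(1) + like(1) + ten(1) + crane(1) = 5

5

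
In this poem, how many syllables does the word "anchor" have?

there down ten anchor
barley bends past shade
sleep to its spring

2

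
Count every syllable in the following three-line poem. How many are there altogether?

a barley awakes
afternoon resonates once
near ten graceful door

Line 1: "a barley awakes": 1+2+2 = 5
Line 2: "afternoon resonates once": 3+3+1 = 7
Line 3: "near ten graceful door": 1+1+2+1 = 5
Total: 5 + 7 + 5 = 17

17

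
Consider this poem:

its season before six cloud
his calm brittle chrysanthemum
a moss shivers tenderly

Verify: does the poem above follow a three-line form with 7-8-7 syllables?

Yes

Line 1: "its season before six cloud": 1+2+2+1+1 = 7 ✓
Line 2: "his calm brittle chrysanthemum": 1+1+2+4 = 8 ✓
Line 3: "a moss shivers tenderly": 1+1+2+3 = 7 ✓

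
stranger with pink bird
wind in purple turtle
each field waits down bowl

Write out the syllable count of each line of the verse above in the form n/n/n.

5/6/5

Line 1: "stranger with pink bird": 2+1+1+1 = 5
Line 2: "wind in purple turtle": 1+1+2+2 = 6
Line 3: "each field waits down bowl": 1+1+1+1+1 = 5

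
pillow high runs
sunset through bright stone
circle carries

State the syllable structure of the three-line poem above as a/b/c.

Line 1: pillow (2), high (1), runs (1) → 4
Line 2: sunset (2), through (1), bright (1), stone (1) → 5
Line 3: circle (2), carries (2) → 4

4/5/4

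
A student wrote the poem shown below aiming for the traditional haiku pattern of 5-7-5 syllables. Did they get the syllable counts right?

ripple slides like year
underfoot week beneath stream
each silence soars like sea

No

Line 1: "ripple slides like year": 2+1+1+1 = 5 ✓
Line 2: "underfoot week beneath stream": 3+1+2+1 = 7 ✓
Line 3: "each silence soars like sea": 1+2+1+1+1 = 6 (expected 5)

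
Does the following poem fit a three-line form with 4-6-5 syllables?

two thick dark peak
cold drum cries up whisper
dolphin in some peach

Yes

Line 1: "two thick dark peak": 1+1+1+1 = 4 ✓
Line 2: "cold drum cries up whisper": 1+1+1+1+2 = 6 ✓
Line 3: "dolphin in some peach": 2+1+1+1 = 5 ✓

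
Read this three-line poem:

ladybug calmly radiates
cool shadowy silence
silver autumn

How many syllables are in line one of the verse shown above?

8

Line one: ladybug(3) + calmly(2) + radiates(3) = 8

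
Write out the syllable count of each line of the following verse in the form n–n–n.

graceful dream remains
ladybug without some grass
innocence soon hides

Line 1: graceful (2), dream (1), remains (2) → 5
Line 2: ladybug (3), without (2), some (1), grass (1) → 7
Line 3: innocence (3), soon (1), hides (1) → 5

5–7–5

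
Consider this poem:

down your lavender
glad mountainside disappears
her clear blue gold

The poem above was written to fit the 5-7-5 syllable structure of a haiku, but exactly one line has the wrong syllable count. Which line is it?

The third line

Line 1: down(1) + your(1) + lavender(3) = 5 ✓
Line 2: glad(1) + mountainside(3) + disappears(3) = 7 ✓
Line 3: her(1) + clear(1) + blue(1) + gold(1) = 4 (expected 5)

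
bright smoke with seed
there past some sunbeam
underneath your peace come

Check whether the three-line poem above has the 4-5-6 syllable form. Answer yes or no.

Yes

Line 1: bright(1) + smoke(1) + with(1) + seed(1) = 4 ✓
Line 2: there(1) + past(1) + some(1) + sunbeam(2) = 5 ✓
Line 3: underneath(3) + your(1) + peace(1) + come(1) = 6 ✓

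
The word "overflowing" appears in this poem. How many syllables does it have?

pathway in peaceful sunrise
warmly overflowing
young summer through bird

4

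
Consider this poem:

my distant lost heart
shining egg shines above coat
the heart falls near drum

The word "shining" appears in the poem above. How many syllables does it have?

2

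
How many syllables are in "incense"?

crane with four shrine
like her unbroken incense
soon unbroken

"incense" has 2 syllables.

2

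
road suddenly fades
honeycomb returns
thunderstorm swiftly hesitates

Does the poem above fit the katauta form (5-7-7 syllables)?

Line 1: road(1) + suddenly(3) + fades(1) = 5 ✓
Line 2: honeycomb(3) + returns(2) = 5 (expected 7)
Line 3: thunderstorm(3) + swiftly(2) + hesitates(3) = 8 (expected 7)

No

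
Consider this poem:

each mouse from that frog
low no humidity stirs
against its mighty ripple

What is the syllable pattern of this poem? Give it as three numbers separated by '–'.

5–7–7

Line 1: each (1), mouse (1), from (1), that (1), frog (1) → 5
Line 2: low (1), no (1), humidity (4), stirs (1) → 7
Line 3: against (2), its (1), mighty (2), ripple (2) → 7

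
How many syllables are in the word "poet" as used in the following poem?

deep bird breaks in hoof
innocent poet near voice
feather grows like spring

2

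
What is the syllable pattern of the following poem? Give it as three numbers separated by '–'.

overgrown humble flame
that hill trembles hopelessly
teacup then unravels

Line 1: "overgrown humble flame": 3+2+1 = 6
Line 2: "that hill trembles hopelessly": 1+1+2+3 = 7
Line 3: "teacup then unravels": 2+1+3 = 6

6–7–6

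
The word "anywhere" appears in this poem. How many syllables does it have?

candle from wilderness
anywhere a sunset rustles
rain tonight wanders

3

"anywhere" has 3 syllables.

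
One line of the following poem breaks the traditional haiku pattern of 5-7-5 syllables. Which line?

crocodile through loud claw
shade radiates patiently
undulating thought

Line 1: crocodile(3) + through(1) + loud(1) + claw(1) = 6 (expected 5)
Line 2: shade(1) + radiates(3) + patiently(3) = 7 ✓
Line 3: undulating(4) + thought(1) = 5 ✓

The first line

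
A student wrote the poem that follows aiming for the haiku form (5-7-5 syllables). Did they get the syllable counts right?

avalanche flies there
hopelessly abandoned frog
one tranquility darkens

Line 1: avalanche (3), flies (1), there (1) → 5 ✓
Line 2: hopelessly (3), abandoned (3), frog (1) → 7 ✓
Line 3: one (1), tranquility (4), darkens (2) → 7 (expected 5)

No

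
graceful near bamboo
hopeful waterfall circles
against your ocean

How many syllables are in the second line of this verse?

7

The second line: hopeful (2), waterfall (3), circles (2) → 7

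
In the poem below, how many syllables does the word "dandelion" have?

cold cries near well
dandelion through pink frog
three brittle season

4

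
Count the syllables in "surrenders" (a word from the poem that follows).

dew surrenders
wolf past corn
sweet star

3

"surrenders" has 3 syllables.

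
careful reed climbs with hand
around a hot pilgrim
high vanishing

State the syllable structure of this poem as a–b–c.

Line 1: careful(2) + reed(1) + climbs(1) + with(1) + hand(1) = 6
Line 2: around(2) + a(1) + hot(1) + pilgrim(2) = 6
Line 3: high(1) + vanishing(3) = 4

6–6–4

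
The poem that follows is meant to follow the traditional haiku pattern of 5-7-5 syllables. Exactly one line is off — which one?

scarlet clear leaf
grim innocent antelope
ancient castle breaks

Line 1

Line 1: scarlet (2), clear (1), leaf (1) → 4 (expected 5)
Line 2: grim (1), innocent (3), antelope (3) → 7 ✓
Line 3: ancient (2), castle (2), breaks (1) → 5 ✓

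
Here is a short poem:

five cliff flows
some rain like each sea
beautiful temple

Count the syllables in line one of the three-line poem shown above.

Line one: five (1), cliff (1), flows (1) → 3

3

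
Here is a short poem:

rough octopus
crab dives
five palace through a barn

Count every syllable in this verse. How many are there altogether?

12

Line 1: rough(1) + octopus(3) = 4
Line 2: crab(1) + dives(1) = 2
Line 3: five(1) + palace(2) + through(1) + a(1) + barn(1) = 6
Total: 4 + 2 + 6 = 12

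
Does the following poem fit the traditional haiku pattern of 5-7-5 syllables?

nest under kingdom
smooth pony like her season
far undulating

Line 1: nest (1), under (2), kingdom (2) → 5 ✓
Line 2: smooth (1), pony (2), like (1), her (1), season (2) → 7 ✓
Line 3: far (1), undulating (4) → 5 ✓

Yes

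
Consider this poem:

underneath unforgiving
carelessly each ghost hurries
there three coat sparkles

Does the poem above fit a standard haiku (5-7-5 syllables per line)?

No

Line 1: underneath (3), unforgiving (4) → 7 (expected 5)
Line 2: carelessly (3), each (1), ghost (1), hurries (2) → 7 ✓
Line 3: there (1), three (1), coat (1), sparkles (2) → 5 ✓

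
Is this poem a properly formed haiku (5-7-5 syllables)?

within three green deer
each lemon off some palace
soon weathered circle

Yes

Line 1: within (2), three (1), green (1), deer (1) → 5 ✓
Line 2: each (1), lemon (2), off (1), some (1), palace (2) → 7 ✓
Line 3: soon (1), weathered (2), circle (2) → 5 ✓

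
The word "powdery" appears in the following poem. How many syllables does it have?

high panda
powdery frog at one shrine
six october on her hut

3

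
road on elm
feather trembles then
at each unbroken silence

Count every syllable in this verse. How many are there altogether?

Line 1: "road on elm": 1+1+1 = 3
Line 2: "feather trembles then": 2+2+1 = 5
Line 3: "at each unbroken silence": 1+1+3+2 = 7
Total: 3 + 5 + 7 = 15

15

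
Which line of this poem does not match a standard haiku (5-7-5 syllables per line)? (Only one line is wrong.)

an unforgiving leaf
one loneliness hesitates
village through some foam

Line 1: an (1), unforgiving (4), leaf (1) → 6 (expected 5)
Line 2: one (1), loneliness (3), hesitates (3) → 7 ✓
Line 3: village (2), through (1), some (1), foam (1) → 5 ✓

Line 1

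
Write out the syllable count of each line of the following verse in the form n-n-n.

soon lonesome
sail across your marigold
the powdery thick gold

Line 1: soon (1), lonesome (2) → 3
Line 2: sail (1), across (2), your (1), marigold (3) → 7
Line 3: the (1), powdery (3), thick (1), gold (1) → 6

3-7-6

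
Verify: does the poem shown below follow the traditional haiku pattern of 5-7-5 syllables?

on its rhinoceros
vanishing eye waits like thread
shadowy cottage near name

No

Line 1: "on its rhinoceros": 1+1+4 = 6 (expected 5)
Line 2: "vanishing eye waits like thread": 3+1+1+1+1 = 7 ✓
Line 3: "shadowy cottage near name": 3+2+1+1 = 7 (expected 5)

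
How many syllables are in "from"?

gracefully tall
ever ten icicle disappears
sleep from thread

1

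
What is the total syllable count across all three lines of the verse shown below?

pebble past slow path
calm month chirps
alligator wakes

13

Line 1: pebble (2), past (1), slow (1), path (1) → 5
Line 2: calm (1), month (1), chirps (1) → 3
Line 3: alligator (4), wakes (1) → 5
Total: 5 + 3 + 5 = 13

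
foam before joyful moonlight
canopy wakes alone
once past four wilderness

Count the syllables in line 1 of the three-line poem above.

Line 1: foam (1), before (2), joyful (2), moonlight (2) → 7

7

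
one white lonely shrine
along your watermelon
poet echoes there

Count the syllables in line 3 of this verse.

Line 3: "poet echoes there": 2+2+1 = 5

5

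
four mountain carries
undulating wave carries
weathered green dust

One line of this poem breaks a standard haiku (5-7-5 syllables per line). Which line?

The third line

Line 1: "four mountain carries": 1+2+2 = 5 ✓
Line 2: "undulating wave carries": 4+1+2 = 7 ✓
Line 3: "weathered green dust": 2+1+1 = 4 (expected 5)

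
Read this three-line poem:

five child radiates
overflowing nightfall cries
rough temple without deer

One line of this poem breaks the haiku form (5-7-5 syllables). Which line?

Line 1: five (1), child (1), radiates (3) → 5 ✓
Line 2: overflowing (4), nightfall (2), cries (1) → 7 ✓
Line 3: rough (1), temple (2), without (2), deer (1) → 6 (expected 5)

Line 3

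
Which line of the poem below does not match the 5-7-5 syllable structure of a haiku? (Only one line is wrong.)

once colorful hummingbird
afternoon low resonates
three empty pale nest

The first line

Line 1: once(1) + colorful(3) + hummingbird(3) = 7 (expected 5)
Line 2: afternoon(3) + low(1) + resonates(3) = 7 ✓
Line 3: three(1) + empty(2) + pale(1) + nest(1) = 5 ✓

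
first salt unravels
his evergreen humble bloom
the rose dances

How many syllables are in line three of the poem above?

Line three: the(1) + rose(1) + dances(2) = 4

4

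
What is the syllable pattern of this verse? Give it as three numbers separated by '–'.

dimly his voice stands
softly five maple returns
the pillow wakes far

5–7–5

Line 1: dimly (2), his (1), voice (1), stands (1) → 5
Line 2: softly (2), five (1), maple (2), returns (2) → 7
Line 3: the (1), pillow (2), wakes (1), far (1) → 5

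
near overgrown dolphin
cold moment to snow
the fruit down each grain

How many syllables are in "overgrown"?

3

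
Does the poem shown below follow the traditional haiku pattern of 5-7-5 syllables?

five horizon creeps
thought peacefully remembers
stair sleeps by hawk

Line 1: five (1), horizon (3), creeps (1) → 5 ✓
Line 2: thought (1), peacefully (3), remembers (3) → 7 ✓
Line 3: stair (1), sleeps (1), by (1), hawk (1) → 4 (expected 5)

No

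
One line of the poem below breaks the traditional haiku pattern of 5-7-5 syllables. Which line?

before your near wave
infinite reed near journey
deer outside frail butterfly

Line 1: "before your near wave": 2+1+1+1 = 5 ✓
Line 2: "infinite reed near journey": 3+1+1+2 = 7 ✓
Line 3: "deer outside frail butterfly": 1+2+1+3 = 7 (expected 5)

The third line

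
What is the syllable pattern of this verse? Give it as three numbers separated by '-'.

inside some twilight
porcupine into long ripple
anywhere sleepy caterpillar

5-8-9

Line 1: inside (2), some (1), twilight (2) → 5
Line 2: porcupine (3), into (2), long (1), ripple (2) → 8
Line 3: anywhere (3), sleepy (2), caterpillar (4) → 9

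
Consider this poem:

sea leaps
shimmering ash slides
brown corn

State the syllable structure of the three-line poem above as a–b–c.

2–5–2

Line 1: sea (1), leaps (1) → 2
Line 2: shimmering (3), ash (1), slides (1) → 5
Line 3: brown (1), corn (1) → 2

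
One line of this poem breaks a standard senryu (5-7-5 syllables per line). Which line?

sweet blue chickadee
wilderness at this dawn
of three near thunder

Line 1: "sweet blue chickadee": 1+1+3 = 5 ✓
Line 2: "wilderness at this dawn": 3+1+1+1 = 6 (expected 7)
Line 3: "of three near thunder": 1+1+1+2 = 5 ✓

Line 2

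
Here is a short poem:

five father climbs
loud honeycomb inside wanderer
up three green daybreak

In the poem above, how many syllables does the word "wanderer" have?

3

"wanderer" has 3 syllables.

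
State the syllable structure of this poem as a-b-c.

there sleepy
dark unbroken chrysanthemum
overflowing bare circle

Line 1: there (1), sleepy (2) → 3
Line 2: dark (1), unbroken (3), chrysanthemum (4) → 8
Line 3: overflowing (4), bare (1), circle (2) → 7

3-8-7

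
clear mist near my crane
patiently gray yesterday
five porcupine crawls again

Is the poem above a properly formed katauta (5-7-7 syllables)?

Line 1: clear (1), mist (1), near (1), my (1), crane (1) → 5 ✓
Line 2: patiently (3), gray (1), yesterday (3) → 7 ✓
Line 3: five (1), porcupine (3), crawls (1), again (2) → 7 ✓

Yes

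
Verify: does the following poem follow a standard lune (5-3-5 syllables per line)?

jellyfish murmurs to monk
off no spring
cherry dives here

Line 1: jellyfish (3), murmurs (2), to (1), monk (1) → 7 (expected 5)
Line 2: off (1), no (1), spring (1) → 3 ✓
Line 3: cherry (2), dives (1), here (1) → 4 (expected 5)

No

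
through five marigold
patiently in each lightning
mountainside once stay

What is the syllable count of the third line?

5

The third line: mountainside(3) + once(1) + stay(1) = 5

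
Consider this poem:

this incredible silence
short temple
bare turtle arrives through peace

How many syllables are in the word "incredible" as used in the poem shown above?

4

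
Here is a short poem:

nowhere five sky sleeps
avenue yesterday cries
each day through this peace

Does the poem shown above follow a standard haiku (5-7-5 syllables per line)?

Line 1: nowhere(2) + five(1) + sky(1) + sleeps(1) = 5 ✓
Line 2: avenue(3) + yesterday(3) + cries(1) = 7 ✓
Line 3: each(1) + day(1) + through(1) + this(1) + peace(1) = 5 ✓

Yes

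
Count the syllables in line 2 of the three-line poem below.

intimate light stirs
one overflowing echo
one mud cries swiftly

Line 2: one(1) + overflowing(4) + echo(2) = 7

7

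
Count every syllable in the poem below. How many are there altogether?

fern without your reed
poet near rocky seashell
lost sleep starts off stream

Line 1: fern(1) + without(2) + your(1) + reed(1) = 5
Line 2: poet(2) + near(1) + rocky(2) + seashell(2) = 7
Line 3: lost(1) + sleep(1) + starts(1) + off(1) + stream(1) = 5
Total: 5 + 7 + 5 = 17

17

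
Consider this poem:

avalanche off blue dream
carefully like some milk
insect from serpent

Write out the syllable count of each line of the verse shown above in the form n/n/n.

Line 1: "avalanche off blue dream": 3+1+1+1 = 6
Line 2: "carefully like some milk": 3+1+1+1 = 6
Line 3: "insect from serpent": 2+1+2 = 5

6/6/5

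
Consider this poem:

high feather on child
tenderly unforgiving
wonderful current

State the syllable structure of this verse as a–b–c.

Line 1: high (1), feather (2), on (1), child (1) → 5
Line 2: tenderly (3), unforgiving (4) → 7
Line 3: wonderful (3), current (2) → 5

5–7–5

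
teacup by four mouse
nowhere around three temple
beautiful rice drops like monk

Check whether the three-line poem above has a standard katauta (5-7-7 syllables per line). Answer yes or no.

Line 1: "teacup by four mouse": 2+1+1+1 = 5 ✓
Line 2: "nowhere around three temple": 2+2+1+2 = 7 ✓
Line 3: "beautiful rice drops like monk": 3+1+1+1+1 = 7 ✓

Yes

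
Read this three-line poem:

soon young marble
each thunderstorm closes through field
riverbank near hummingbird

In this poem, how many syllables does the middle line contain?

The middle line: each (1), thunderstorm (3), closes (2), through (1), field (1) → 8

8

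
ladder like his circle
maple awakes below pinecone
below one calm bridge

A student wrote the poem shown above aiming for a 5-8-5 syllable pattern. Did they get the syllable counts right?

No

Line 1: "ladder like his circle": 2+1+1+2 = 6 (expected 5)
Line 2: "maple awakes below pinecone": 2+2+2+2 = 8 ✓
Line 3: "below one calm bridge": 2+1+1+1 = 5 ✓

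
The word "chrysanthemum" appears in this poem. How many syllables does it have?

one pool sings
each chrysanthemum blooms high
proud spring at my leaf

4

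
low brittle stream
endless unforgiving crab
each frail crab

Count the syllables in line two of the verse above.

Line two: endless (2), unforgiving (4), crab (1) → 7

7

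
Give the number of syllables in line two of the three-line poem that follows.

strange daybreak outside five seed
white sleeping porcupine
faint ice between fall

Line two: "white sleeping porcupine": 1+2+3 = 6

6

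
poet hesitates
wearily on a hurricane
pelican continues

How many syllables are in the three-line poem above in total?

Line 1: "poet hesitates": 2+3 = 5
Line 2: "wearily on a hurricane": 3+1+1+3 = 8
Line 3: "pelican continues": 3+3 = 6
Total: 5 + 8 + 6 = 19

19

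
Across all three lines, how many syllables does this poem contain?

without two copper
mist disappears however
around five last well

17

Line 1: without(2) + two(1) + copper(2) = 5
Line 2: mist(1) + disappears(3) + however(3) = 7
Line 3: around(2) + five(1) + last(1) + well(1) = 5
Total: 5 + 7 + 5 = 17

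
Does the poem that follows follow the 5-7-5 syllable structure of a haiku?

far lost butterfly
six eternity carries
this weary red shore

Yes

Line 1: "far lost butterfly": 1+1+3 = 5 ✓
Line 2: "six eternity carries": 1+4+2 = 7 ✓
Line 3: "this weary red shore": 1+2+1+1 = 5 ✓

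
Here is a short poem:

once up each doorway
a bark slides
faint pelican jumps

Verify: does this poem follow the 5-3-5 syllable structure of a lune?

Line 1: "once up each doorway": 1+1+1+2 = 5 ✓
Line 2: "a bark slides": 1+1+1 = 3 ✓
Line 3: "faint pelican jumps": 1+3+1 = 5 ✓

Yes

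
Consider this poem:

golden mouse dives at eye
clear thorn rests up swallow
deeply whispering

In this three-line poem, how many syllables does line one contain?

6

Line one: golden(2) + mouse(1) + dives(1) + at(1) + eye(1) = 6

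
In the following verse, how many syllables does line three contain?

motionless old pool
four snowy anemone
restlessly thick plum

Line three: restlessly(3) + thick(1) + plum(1) = 5

5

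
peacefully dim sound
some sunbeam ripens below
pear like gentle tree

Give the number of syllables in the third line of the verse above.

The third line: pear (1), like (1), gentle (2), tree (1) → 5

5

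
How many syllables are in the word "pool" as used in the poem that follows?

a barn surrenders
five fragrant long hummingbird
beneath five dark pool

"pool" has 1 syllable.

1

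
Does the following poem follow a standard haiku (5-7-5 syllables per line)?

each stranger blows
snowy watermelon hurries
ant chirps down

No

Line 1: each(1) + stranger(2) + blows(1) = 4 (expected 5)
Line 2: snowy(2) + watermelon(4) + hurries(2) = 8 (expected 7)
Line 3: ant(1) + chirps(1) + down(1) = 3 (expected 5)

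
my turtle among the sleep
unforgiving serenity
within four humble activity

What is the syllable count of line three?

Line three: within(2) + four(1) + humble(2) + activity(4) = 9

9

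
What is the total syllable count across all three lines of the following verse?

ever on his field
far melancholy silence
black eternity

17

Line 1: "ever on his field": 2+1+1+1 = 5
Line 2: "far melancholy silence": 1+4+2 = 7
Line 3: "black eternity": 1+4 = 5
Total: 5 + 7 + 5 = 17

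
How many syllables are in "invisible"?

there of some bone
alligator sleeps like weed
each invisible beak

4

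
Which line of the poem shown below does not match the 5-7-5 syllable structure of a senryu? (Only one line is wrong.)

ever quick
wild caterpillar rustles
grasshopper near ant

Line 1: "ever quick": 2+1 = 3 (expected 5)
Line 2: "wild caterpillar rustles": 1+4+2 = 7 ✓
Line 3: "grasshopper near ant": 3+1+1 = 5 ✓

Line 1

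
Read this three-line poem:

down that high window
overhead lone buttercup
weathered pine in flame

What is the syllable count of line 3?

5

Line 3: weathered (2), pine (1), in (1), flame (1) → 5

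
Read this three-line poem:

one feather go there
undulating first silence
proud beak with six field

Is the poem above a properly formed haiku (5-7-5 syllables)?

Line 1: one(1) + feather(2) + go(1) + there(1) = 5 ✓
Line 2: undulating(4) + first(1) + silence(2) = 7 ✓
Line 3: proud(1) + beak(1) + with(1) + six(1) + field(1) = 5 ✓

Yes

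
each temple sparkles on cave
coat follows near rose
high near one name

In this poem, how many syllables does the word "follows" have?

"follows" has 2 syllables.

2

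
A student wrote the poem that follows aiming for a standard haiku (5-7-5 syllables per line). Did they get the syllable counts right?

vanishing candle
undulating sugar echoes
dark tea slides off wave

Line 1: "vanishing candle": 3+2 = 5 ✓
Line 2: "undulating sugar echoes": 4+2+2 = 8 (expected 7)
Line 3: "dark tea slides off wave": 1+1+1+1+1 = 5 ✓

No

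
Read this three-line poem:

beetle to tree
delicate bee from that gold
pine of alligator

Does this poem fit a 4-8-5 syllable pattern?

No

Line 1: beetle (2), to (1), tree (1) → 4 ✓
Line 2: delicate (3), bee (1), from (1), that (1), gold (1) → 7 (expected 8)
Line 3: pine (1), of (1), alligator (4) → 6 (expected 5)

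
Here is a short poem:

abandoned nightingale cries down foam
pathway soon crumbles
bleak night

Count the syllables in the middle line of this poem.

5

The middle line: pathway (2), soon (1), crumbles (2) → 5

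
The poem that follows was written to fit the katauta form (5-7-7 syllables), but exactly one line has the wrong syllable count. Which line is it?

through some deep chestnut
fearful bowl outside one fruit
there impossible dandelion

Line 3

Line 1: through (1), some (1), deep (1), chestnut (2) → 5 ✓
Line 2: fearful (2), bowl (1), outside (2), one (1), fruit (1) → 7 ✓
Line 3: there (1), impossible (4), dandelion (4) → 9 (expected 7)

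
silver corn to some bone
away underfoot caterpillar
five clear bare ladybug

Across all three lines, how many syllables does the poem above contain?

21

Line 1: "silver corn to some bone": 2+1+1+1+1 = 6
Line 2: "away underfoot caterpillar": 2+3+4 = 9
Line 3: "five clear bare ladybug": 1+1+1+3 = 6
Total: 6 + 9 + 6 = 21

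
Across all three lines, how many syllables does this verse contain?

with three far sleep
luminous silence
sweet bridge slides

Line 1: with (1), three (1), far (1), sleep (1) → 4
Line 2: luminous (3), silence (2) → 5
Line 3: sweet (1), bridge (1), slides (1) → 3
Total: 4 + 5 + 3 = 12

12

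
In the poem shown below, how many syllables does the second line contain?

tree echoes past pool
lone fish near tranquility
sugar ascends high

The second line: lone (1), fish (1), near (1), tranquility (4) → 7

7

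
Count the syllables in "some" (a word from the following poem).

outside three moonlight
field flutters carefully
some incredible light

1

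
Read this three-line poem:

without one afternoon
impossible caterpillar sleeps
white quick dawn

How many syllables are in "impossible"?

4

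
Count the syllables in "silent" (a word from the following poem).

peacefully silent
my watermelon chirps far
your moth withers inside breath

2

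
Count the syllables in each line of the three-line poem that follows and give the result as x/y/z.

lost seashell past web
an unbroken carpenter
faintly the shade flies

Line 1: "lost seashell past web": 1+2+1+1 = 5
Line 2: "an unbroken carpenter": 1+3+3 = 7
Line 3: "faintly the shade flies": 2+1+1+1 = 5

5/7/5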